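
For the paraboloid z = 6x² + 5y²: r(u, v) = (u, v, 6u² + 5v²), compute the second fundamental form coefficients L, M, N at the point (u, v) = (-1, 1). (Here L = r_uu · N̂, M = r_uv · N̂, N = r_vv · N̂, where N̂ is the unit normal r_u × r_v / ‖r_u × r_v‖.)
L = 12*sqrt(5)/35;  M = 0;  N = 2*sqrt(5)/7

Compute the unit normal N̂(u, v) = (-12*u/sqrt(144*u^2 + 100*v^2 + 1), -10*v/sqrt(144*u^2 + 100*v^2 + 1), 1/sqrt(144*u^2 + 100*v^2 + 1)), and the second partials r_uu, r_uv, r_vv. Take dot products:
  L(u, v) = r_uu · N̂ = 12/sqrt(144*u^2 + 100*v^2 + 1),
  M(u, v) = r_uv · N̂ = 0,
  N(u, v) = r_vv · N̂ = 10/sqrt(144*u^2 + 100*v^2 + 1).
Evaluating at (u, v) = (-1, 1):
  L = 12*sqrt(5)/35, M = 0, N = 2*sqrt(5)/7.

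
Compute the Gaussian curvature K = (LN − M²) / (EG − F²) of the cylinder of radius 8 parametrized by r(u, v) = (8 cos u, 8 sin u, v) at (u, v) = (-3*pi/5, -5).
K = 0

Coefficients of the first fundamental form: E = 64, F = 0, G = 1.
Coefficients of the second fundamental form: L = -8, M = 0, N = 0.
Assemble K = (LN − M²)/(EG − F²) = 0. At (u, v) = (-3*pi/5, -5): K = 0.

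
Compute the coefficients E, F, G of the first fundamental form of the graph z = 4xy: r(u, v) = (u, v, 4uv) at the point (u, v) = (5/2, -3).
E = 145;  F = -120;  G = 101

Partials: r_u = (1, 0, 4*v), r_v = (0, 1, 4*u). As functions of (u, v):
  E = r_u · r_u = 16*v^2 + 1,
  F = r_u · r_v = 16*u*v,
  G = r_v · r_v = 16*u^2 + 1.
Evaluating at (u, v) = (5/2, -3): E = 145, F = -120, G = 101.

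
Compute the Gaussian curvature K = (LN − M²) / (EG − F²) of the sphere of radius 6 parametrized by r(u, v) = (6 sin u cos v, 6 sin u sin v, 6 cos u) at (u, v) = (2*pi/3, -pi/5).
K = 1/36

Coefficients of the first fundamental form: E = 36, F = 0, G = 36*sin(u)^2.
Coefficients of the second fundamental form: L = -6*sin(u)/Abs(sin(u)), M = 0, N = -6*sin(u)^3/Abs(sin(u)).
Assemble K = (LN − M²)/(EG − F²) = 1/36. At (u, v) = (2*pi/3, -pi/5): K = 1/36.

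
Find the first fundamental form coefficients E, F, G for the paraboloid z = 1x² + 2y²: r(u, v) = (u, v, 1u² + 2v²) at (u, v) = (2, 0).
E = 17;  F = 0;  G = 1

Partials: r_u = (1, 0, 2*u), r_v = (0, 1, 4*v). As functions of (u, v):
  E = r_u · r_u = 4*u^2 + 1,
  F = r_u · r_v = 8*u*v,
  G = r_v · r_v = 16*v^2 + 1.
Evaluating at (u, v) = (2, 0): E = 17, F = 0, G = 1.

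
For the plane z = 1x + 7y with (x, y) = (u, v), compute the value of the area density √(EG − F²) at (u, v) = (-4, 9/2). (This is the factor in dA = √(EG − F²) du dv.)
√(EG − F²)|_{(-4, 9/2)} = sqrt(51)

E = 2, F = 7, G = 50, so EG − F² = 51. Taking the positive square root: √(EG − F²) = sqrt(51). At (u, v) = (-4, 9/2): sqrt(51).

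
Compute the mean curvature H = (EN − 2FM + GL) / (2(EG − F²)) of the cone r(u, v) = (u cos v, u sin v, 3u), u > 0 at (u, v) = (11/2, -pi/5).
H = 3*sqrt(10)/110

With E = 10, F = 0, G = u^2, L = 0, M = 0, N = 3*sqrt(10)*u^2/(10*Abs(u)), assemble
  H = (EN − 2FM + GL) / (2(EG − F²)) = 3*sqrt(10)/(20*Abs(u)).
At (u, v) = (11/2, -pi/5): H = 3*sqrt(10)/110.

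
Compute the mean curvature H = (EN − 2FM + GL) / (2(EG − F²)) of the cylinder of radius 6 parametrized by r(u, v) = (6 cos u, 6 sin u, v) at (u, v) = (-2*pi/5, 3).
H = -1/12

With E = 36, F = 0, G = 1, L = -6, M = 0, N = 0, assemble
  H = (EN − 2FM + GL) / (2(EG − F²)) = -1/12.
At (u, v) = (-2*pi/5, 3): H = -1/12.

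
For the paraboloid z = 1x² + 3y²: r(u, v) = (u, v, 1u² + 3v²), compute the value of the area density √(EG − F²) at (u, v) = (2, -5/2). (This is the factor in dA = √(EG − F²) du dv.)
√(EG − F²)|_{(2, -5/2)} = 11*sqrt(2)

E = 4*u^2 + 1, F = 12*u*v, G = 36*v^2 + 1, so EG − F² = 4*u^2 + 36*v^2 + 1. Taking the positive square root: √(EG − F²) = sqrt(4*u^2 + 36*v^2 + 1). At (u, v) = (2, -5/2): 11*sqrt(2).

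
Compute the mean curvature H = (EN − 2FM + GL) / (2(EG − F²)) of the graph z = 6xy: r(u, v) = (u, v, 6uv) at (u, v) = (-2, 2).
H = 864/4913

With E = 36*v^2 + 1, F = 36*u*v, G = 36*u^2 + 1, L = 0, M = 6/sqrt(36*u^2 + 36*v^2 + 1), N = 0, assemble
  H = (EN − 2FM + GL) / (2(EG − F²)) = -216*u*v/(36*u^2 + 36*v^2 + 1)^(3/2).
At (u, v) = (-2, 2): H = 864/4913.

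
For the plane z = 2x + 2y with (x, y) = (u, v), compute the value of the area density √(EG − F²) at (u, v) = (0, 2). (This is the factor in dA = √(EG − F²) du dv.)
√(EG − F²)|_{(0, 2)} = 3

E = 5, F = 4, G = 5, so EG − F² = 9. Taking the positive square root: √(EG − F²) = 3. At (u, v) = (0, 2): 3.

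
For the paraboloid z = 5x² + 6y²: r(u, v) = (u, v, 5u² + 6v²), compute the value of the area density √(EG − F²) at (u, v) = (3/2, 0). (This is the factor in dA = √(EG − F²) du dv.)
√(EG − F²)|_{(3/2, 0)} = sqrt(226)

E = 100*u^2 + 1, F = 120*u*v, G = 144*v^2 + 1, so EG − F² = 100*u^2 + 144*v^2 + 1. Taking the positive square root: √(EG − F²) = sqrt(100*u^2 + 144*v^2 + 1). At (u, v) = (3/2, 0): sqrt(226).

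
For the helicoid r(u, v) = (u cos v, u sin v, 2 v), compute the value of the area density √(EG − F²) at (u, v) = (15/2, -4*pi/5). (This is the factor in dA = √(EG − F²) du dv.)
√(EG − F²)|_{(15/2, -4*pi/5)} = sqrt(241)/2

E = 1, F = 0, G = u^2 + 4, so EG − F² = u^2 + 4. Taking the positive square root: √(EG − F²) = sqrt(u^2 + 4). At (u, v) = (15/2, -4*pi/5): sqrt(241)/2.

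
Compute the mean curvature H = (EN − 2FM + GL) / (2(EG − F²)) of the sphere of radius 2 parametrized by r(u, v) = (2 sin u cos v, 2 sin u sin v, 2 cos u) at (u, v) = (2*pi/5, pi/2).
H = -1/2

With E = 4, F = 0, G = 4*sin(u)^2, L = -2*sin(u)/Abs(sin(u)), M = 0, N = -2*sin(u)^3/Abs(sin(u)), assemble
  H = (EN − 2FM + GL) / (2(EG − F²)) = -sin(u)/(2*Abs(sin(u))).
At (u, v) = (2*pi/5, pi/2): H = -1/2.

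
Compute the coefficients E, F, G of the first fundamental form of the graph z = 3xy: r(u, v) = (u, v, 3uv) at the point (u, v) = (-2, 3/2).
E = 85/4;  F = -27;  G = 37

Partials: r_u = (1, 0, 3*v), r_v = (0, 1, 3*u). As functions of (u, v):
  E = r_u · r_u = 9*v^2 + 1,
  F = r_u · r_v = 9*u*v,
  G = r_v · r_v = 9*u^2 + 1.
Evaluating at (u, v) = (-2, 3/2): E = 85/4, F = -27, G = 37.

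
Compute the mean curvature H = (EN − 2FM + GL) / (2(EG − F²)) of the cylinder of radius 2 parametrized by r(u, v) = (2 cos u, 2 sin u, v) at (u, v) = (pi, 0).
H = -1/4

With E = 4, F = 0, G = 1, L = -2, M = 0, N = 0, assemble
  H = (EN − 2FM + GL) / (2(EG − F²)) = -1/4.
At (u, v) = (pi, 0): H = -1/4.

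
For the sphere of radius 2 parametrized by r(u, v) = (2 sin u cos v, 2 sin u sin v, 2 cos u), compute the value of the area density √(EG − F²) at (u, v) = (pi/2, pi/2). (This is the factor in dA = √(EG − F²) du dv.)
√(EG − F²)|_{(pi/2, pi/2)} = 4

E = 4, F = 0, G = 4*sin(u)^2, so EG − F² = 16*sin(u)^2. Taking the positive square root: √(EG − F²) = 4*Abs(sin(u)). At (u, v) = (pi/2, pi/2): 4.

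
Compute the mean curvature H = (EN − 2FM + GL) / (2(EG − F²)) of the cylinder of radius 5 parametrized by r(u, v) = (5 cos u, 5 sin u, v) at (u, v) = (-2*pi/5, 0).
H = -1/10

With E = 25, F = 0, G = 1, L = -5, M = 0, N = 0, assemble
  H = (EN − 2FM + GL) / (2(EG − F²)) = -1/10.
At (u, v) = (-2*pi/5, 0): H = -1/10.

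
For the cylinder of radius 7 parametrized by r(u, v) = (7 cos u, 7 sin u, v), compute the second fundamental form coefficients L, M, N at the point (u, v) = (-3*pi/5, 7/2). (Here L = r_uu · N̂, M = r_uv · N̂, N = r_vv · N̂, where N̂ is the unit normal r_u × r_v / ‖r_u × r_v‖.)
L = -7;  M = 0;  N = 0

Compute the unit normal N̂(u, v) = (cos(u), sin(u), 0), and the second partials r_uu, r_uv, r_vv. Take dot products:
  L(u, v) = r_uu · N̂ = -7,
  M(u, v) = r_uv · N̂ = 0,
  N(u, v) = r_vv · N̂ = 0.
Evaluating at (u, v) = (-3*pi/5, 7/2):
  L = -7, M = 0, N = 0.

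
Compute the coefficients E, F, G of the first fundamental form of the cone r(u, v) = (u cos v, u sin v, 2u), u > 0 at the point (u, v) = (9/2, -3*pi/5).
E = 5;  F = 0;  G = 81/4

Partials: r_u = (cos(v), sin(v), 2), r_v = (-u*sin(v), u*cos(v), 0). As functions of (u, v):
  E = r_u · r_u = 5,
  F = r_u · r_v = 0,
  G = r_v · r_v = u^2.
Evaluating at (u, v) = (9/2, -3*pi/5): E = 5, F = 0, G = 81/4.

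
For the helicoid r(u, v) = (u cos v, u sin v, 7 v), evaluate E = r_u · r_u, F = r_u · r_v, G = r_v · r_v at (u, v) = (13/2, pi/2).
E = 1;  F = 0;  G = 365/4

Partials: r_u = (cos(v), sin(v), 0), r_v = (-u*sin(v), u*cos(v), 7). As functions of (u, v):
  E = r_u · r_u = 1,
  F = r_u · r_v = 0,
  G = r_v · r_v = u^2 + 49.
Evaluating at (u, v) = (13/2, pi/2): E = 1, F = 0, G = 365/4.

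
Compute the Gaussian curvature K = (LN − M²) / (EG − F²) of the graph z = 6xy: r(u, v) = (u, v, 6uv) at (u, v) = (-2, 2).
K = -36/83521

Coefficients of the first fundamental form: E = 36*v^2 + 1, F = 36*u*v, G = 36*u^2 + 1.
Coefficients of the second fundamental form: L = 0, M = 6/sqrt(36*u^2 + 36*v^2 + 1), N = 0.
Assemble K = (LN − M²)/(EG − F²) = -36/(1296*u^4 + 2592*u^2*v^2 + 72*u^2 + 1296*v^4 + 72*v^2 + 1). At (u, v) = (-2, 2): K = -36/83521.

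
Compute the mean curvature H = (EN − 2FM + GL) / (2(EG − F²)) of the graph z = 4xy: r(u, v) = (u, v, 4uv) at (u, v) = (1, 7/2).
H = -224*sqrt(213)/45369

With E = 16*v^2 + 1, F = 16*u*v, G = 16*u^2 + 1, L = 0, M = 4/sqrt(16*u^2 + 16*v^2 + 1), N = 0, assemble
  H = (EN − 2FM + GL) / (2(EG − F²)) = -64*u*v/(16*u^2 + 16*v^2 + 1)^(3/2).
At (u, v) = (1, 7/2): H = -224*sqrt(213)/45369.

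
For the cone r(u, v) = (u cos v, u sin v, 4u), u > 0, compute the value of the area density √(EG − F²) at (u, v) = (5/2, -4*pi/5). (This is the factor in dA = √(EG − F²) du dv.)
√(EG − F²)|_{(5/2, -4*pi/5)} = 5*sqrt(17)/2

E = 17, F = 0, G = u^2, so EG − F² = 17*u^2. Taking the positive square root: √(EG − F²) = sqrt(17)*Abs(u). At (u, v) = (5/2, -4*pi/5): 5*sqrt(17)/2.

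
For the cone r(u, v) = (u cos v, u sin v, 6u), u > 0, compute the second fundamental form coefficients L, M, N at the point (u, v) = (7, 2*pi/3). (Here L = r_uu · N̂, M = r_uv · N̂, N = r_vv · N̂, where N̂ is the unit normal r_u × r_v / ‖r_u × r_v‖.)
L = 0;  M = 0;  N = 42*sqrt(37)/37

Compute the unit normal N̂(u, v) = (-6*sqrt(37)*u*cos(v)/(37*Abs(u)), -6*sqrt(37)*u*sin(v)/(37*Abs(u)), sqrt(37)*u/(37*Abs(u))), and the second partials r_uu, r_uv, r_vv. Take dot products:
  L(u, v) = r_uu · N̂ = 0,
  M(u, v) = r_uv · N̂ = 0,
  N(u, v) = r_vv · N̂ = 6*sqrt(37)*u^2/(37*Abs(u)).
Evaluating at (u, v) = (7, 2*pi/3):
  L = 0, M = 0, N = 42*sqrt(37)/37.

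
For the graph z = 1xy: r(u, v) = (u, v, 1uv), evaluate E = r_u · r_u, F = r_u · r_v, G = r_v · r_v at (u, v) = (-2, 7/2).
E = 53/4;  F = -7;  G = 5

Partials: r_u = (1, 0, v), r_v = (0, 1, u). As functions of (u, v):
  E = r_u · r_u = v^2 + 1,
  F = r_u · r_v = u*v,
  G = r_v · r_v = u^2 + 1.
Evaluating at (u, v) = (-2, 7/2): E = 53/4, F = -7, G = 5.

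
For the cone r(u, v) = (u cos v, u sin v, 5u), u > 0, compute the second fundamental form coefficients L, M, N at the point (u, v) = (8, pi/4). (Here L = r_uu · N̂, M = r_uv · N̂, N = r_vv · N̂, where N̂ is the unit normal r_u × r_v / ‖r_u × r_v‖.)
L = 0;  M = 0;  N = 20*sqrt(26)/13

Compute the unit normal N̂(u, v) = (-5*sqrt(26)*u*cos(v)/(26*Abs(u)), -5*sqrt(26)*u*sin(v)/(26*Abs(u)), sqrt(26)*u/(26*Abs(u))), and the second partials r_uu, r_uv, r_vv. Take dot products:
  L(u, v) = r_uu · N̂ = 0,
  M(u, v) = r_uv · N̂ = 0,
  N(u, v) = r_vv · N̂ = 5*sqrt(26)*u^2/(26*Abs(u)).
Evaluating at (u, v) = (8, pi/4):
  L = 0, M = 0, N = 20*sqrt(26)/13.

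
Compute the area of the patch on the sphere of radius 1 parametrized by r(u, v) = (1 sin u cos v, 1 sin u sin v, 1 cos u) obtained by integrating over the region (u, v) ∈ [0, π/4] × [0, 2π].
Area = pi*(2 - sqrt(2))

Area = ∫∫ √(EG − F²) du dv with √(EG − F²) = Abs(sin(u)). Integrating over [0, π/4] × [0, 2π] gives pi*(2 - sqrt(2)).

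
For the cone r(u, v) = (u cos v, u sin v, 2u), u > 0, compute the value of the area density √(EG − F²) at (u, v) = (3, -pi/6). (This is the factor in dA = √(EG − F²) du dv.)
√(EG − F²)|_{(3, -pi/6)} = 3*sqrt(5)

E = 5, F = 0, G = u^2, so EG − F² = 5*u^2. Taking the positive square root: √(EG − F²) = sqrt(5)*Abs(u). At (u, v) = (3, -pi/6): 3*sqrt(5).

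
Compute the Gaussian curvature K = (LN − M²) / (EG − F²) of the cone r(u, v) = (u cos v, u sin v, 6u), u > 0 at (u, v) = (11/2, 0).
K = 0

Coefficients of the first fundamental form: E = 37, F = 0, G = u^2.
Coefficients of the second fundamental form: L = 0, M = 0, N = 6*sqrt(37)*u^2/(37*Abs(u)).
Assemble K = (LN − M²)/(EG − F²) = 0. At (u, v) = (11/2, 0): K = 0.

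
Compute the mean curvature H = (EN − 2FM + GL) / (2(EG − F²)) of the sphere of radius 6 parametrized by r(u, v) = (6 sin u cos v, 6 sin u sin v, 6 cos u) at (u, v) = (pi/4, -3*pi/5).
H = -1/6

With E = 36, F = 0, G = 36*sin(u)^2, L = -6*sin(u)/Abs(sin(u)), M = 0, N = -6*sin(u)^3/Abs(sin(u)), assemble
  H = (EN − 2FM + GL) / (2(EG − F²)) = -sin(u)/(6*Abs(sin(u))).
At (u, v) = (pi/4, -3*pi/5): H = -1/6.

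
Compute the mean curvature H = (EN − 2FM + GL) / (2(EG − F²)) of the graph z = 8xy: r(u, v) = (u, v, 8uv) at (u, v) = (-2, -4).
H = -4096*sqrt(1281)/1640961

With E = 64*v^2 + 1, F = 64*u*v, G = 64*u^2 + 1, L = 0, M = 8/sqrt(64*u^2 + 64*v^2 + 1), N = 0, assemble
  H = (EN − 2FM + GL) / (2(EG − F²)) = -512*u*v/(64*u^2 + 64*v^2 + 1)^(3/2).
At (u, v) = (-2, -4): H = -4096*sqrt(1281)/1640961.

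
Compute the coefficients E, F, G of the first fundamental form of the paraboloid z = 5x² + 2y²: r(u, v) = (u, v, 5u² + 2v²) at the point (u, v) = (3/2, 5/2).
E = 226;  F = 150;  G = 101

Partials: r_u = (1, 0, 10*u), r_v = (0, 1, 4*v). As functions of (u, v):
  E = r_u · r_u = 100*u^2 + 1,
  F = r_u · r_v = 40*u*v,
  G = r_v · r_v = 16*v^2 + 1.
Evaluating at (u, v) = (3/2, 5/2): E = 226, F = 150, G = 101.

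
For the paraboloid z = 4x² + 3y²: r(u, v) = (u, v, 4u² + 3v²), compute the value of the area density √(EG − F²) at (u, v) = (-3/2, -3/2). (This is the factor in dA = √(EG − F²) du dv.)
√(EG − F²)|_{(-3/2, -3/2)} = sqrt(226)

E = 64*u^2 + 1, F = 48*u*v, G = 36*v^2 + 1, so EG − F² = 64*u^2 + 36*v^2 + 1. Taking the positive square root: √(EG − F²) = sqrt(64*u^2 + 36*v^2 + 1). At (u, v) = (-3/2, -3/2): sqrt(226).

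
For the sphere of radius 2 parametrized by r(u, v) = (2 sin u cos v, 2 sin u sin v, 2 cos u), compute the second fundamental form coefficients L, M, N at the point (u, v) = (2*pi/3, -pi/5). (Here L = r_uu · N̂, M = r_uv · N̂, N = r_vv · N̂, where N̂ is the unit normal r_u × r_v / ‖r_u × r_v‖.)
L = -2;  M = 0;  N = -3/2

Compute the unit normal N̂(u, v) = (sin(u)^2*cos(v)/Abs(sin(u)), sin(u)^2*sin(v)/Abs(sin(u)), sin(2*u)/(2*Abs(sin(u)))), and the second partials r_uu, r_uv, r_vv. Take dot products:
  L(u, v) = r_uu · N̂ = -2*sin(u)/Abs(sin(u)),
  M(u, v) = r_uv · N̂ = 0,
  N(u, v) = r_vv · N̂ = -2*sin(u)^3/Abs(sin(u)).
Evaluating at (u, v) = (2*pi/3, -pi/5):
  L = -2, M = 0, N = -3/2.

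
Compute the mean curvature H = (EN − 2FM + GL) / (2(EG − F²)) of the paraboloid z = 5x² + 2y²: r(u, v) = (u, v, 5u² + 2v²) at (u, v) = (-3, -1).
H = 1887*sqrt(917)/840889

With E = 100*u^2 + 1, F = 40*u*v, G = 16*v^2 + 1, L = 10/sqrt(100*u^2 + 16*v^2 + 1), M = 0, N = 4/sqrt(100*u^2 + 16*v^2 + 1), assemble
  H = (EN − 2FM + GL) / (2(EG − F²)) = (200*u^2 + 80*v^2 + 7)/(100*u^2 + 16*v^2 + 1)^(3/2).
At (u, v) = (-3, -1): H = 1887*sqrt(917)/840889.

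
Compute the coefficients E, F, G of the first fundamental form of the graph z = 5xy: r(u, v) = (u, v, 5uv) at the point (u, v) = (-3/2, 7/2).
E = 1229/4;  F = -525/4;  G = 229/4

Partials: r_u = (1, 0, 5*v), r_v = (0, 1, 5*u). As functions of (u, v):
  E = r_u · r_u = 25*v^2 + 1,
  F = r_u · r_v = 25*u*v,
  G = r_v · r_v = 25*u^2 + 1.
Evaluating at (u, v) = (-3/2, 7/2): E = 1229/4, F = -525/4, G = 229/4.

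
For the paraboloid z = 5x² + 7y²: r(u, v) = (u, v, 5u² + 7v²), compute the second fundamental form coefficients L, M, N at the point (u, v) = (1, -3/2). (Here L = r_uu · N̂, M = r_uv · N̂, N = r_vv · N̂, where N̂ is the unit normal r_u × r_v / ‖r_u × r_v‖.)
L = 5*sqrt(542)/271;  M = 0;  N = 7*sqrt(542)/271

Compute the unit normal N̂(u, v) = (-10*u/sqrt(100*u^2 + 196*v^2 + 1), -14*v/sqrt(100*u^2 + 196*v^2 + 1), 1/sqrt(100*u^2 + 196*v^2 + 1)), and the second partials r_uu, r_uv, r_vv. Take dot products:
  L(u, v) = r_uu · N̂ = 10/sqrt(100*u^2 + 196*v^2 + 1),
  M(u, v) = r_uv · N̂ = 0,
  N(u, v) = r_vv · N̂ = 14/sqrt(100*u^2 + 196*v^2 + 1).
Evaluating at (u, v) = (1, -3/2):
  L = 5*sqrt(542)/271, M = 0, N = 7*sqrt(542)/271.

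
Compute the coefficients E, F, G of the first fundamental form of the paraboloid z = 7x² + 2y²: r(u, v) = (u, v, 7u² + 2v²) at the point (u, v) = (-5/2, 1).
E = 1226;  F = -140;  G = 17

Partials: r_u = (1, 0, 14*u), r_v = (0, 1, 4*v). As functions of (u, v):
  E = r_u · r_u = 196*u^2 + 1,
  F = r_u · r_v = 56*u*v,
  G = r_v · r_v = 16*v^2 + 1.
Evaluating at (u, v) = (-5/2, 1): E = 1226, F = -140, G = 17.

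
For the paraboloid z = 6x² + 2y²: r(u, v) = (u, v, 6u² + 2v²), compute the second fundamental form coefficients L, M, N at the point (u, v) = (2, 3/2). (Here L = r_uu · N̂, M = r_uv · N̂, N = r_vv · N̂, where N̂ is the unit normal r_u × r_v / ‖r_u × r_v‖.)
L = 12*sqrt(613)/613;  M = 0;  N = 4*sqrt(613)/613

Compute the unit normal N̂(u, v) = (-12*u/sqrt(144*u^2 + 16*v^2 + 1), -4*v/sqrt(144*u^2 + 16*v^2 + 1), 1/sqrt(144*u^2 + 16*v^2 + 1)), and the second partials r_uu, r_uv, r_vv. Take dot products:
  L(u, v) = r_uu · N̂ = 12/sqrt(144*u^2 + 16*v^2 + 1),
  M(u, v) = r_uv · N̂ = 0,
  N(u, v) = r_vv · N̂ = 4/sqrt(144*u^2 + 16*v^2 + 1).
Evaluating at (u, v) = (2, 3/2):
  L = 12*sqrt(613)/613, M = 0, N = 4*sqrt(613)/613.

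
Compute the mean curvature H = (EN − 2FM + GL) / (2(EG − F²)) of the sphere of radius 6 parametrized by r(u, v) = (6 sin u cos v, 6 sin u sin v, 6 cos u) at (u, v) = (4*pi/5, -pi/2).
H = -1/6

With E = 36, F = 0, G = 36*sin(u)^2, L = -6*sin(u)/Abs(sin(u)), M = 0, N = -6*sin(u)^3/Abs(sin(u)), assemble
  H = (EN − 2FM + GL) / (2(EG − F²)) = -sin(u)/(6*Abs(sin(u))).
At (u, v) = (4*pi/5, -pi/2): H = -1/6.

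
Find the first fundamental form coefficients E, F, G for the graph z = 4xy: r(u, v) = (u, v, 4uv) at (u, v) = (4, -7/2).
E = 197;  F = -224;  G = 257

Partials: r_u = (1, 0, 4*v), r_v = (0, 1, 4*u). As functions of (u, v):
  E = r_u · r_u = 16*v^2 + 1,
  F = r_u · r_v = 16*u*v,
  G = r_v · r_v = 16*u^2 + 1.
Evaluating at (u, v) = (4, -7/2): E = 197, F = -224, G = 257.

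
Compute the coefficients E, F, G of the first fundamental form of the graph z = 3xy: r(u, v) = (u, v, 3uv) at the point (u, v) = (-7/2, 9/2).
E = 733/4;  F = -567/4;  G = 445/4

Partials: r_u = (1, 0, 3*v), r_v = (0, 1, 3*u). As functions of (u, v):
  E = r_u · r_u = 9*v^2 + 1,
  F = r_u · r_v = 9*u*v,
  G = r_v · r_v = 9*u^2 + 1.
Evaluating at (u, v) = (-7/2, 9/2): E = 733/4, F = -567/4, G = 445/4.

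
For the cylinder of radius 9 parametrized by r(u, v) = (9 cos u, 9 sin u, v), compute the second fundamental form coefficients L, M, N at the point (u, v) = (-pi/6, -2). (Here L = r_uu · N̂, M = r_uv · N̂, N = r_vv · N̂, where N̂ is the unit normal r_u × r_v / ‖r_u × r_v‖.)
L = -9;  M = 0;  N = 0

Compute the unit normal N̂(u, v) = (cos(u), sin(u), 0), and the second partials r_uu, r_uv, r_vv. Take dot products:
  L(u, v) = r_uu · N̂ = -9,
  M(u, v) = r_uv · N̂ = 0,
  N(u, v) = r_vv · N̂ = 0.
Evaluating at (u, v) = (-pi/6, -2):
  L = -9, M = 0, N = 0.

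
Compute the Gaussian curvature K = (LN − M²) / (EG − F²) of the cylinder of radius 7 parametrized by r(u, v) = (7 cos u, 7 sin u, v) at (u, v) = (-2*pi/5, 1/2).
K = 0

Coefficients of the first fundamental form: E = 49, F = 0, G = 1.
Coefficients of the second fundamental form: L = -7, M = 0, N = 0.
Assemble K = (LN − M²)/(EG − F²) = 0. At (u, v) = (-2*pi/5, 1/2): K = 0.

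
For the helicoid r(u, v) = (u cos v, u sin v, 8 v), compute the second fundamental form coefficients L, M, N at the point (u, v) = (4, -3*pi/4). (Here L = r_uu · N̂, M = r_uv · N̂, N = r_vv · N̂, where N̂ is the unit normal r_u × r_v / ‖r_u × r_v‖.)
L = 0;  M = -2*sqrt(5)/5;  N = 0

Compute the unit normal N̂(u, v) = (8*sin(v)/sqrt(u^2 + 64), -8*cos(v)/sqrt(u^2 + 64), u/sqrt(u^2 + 64)), and the second partials r_uu, r_uv, r_vv. Take dot products:
  L(u, v) = r_uu · N̂ = 0,
  M(u, v) = r_uv · N̂ = -8/sqrt(u^2 + 64),
  N(u, v) = r_vv · N̂ = 0.
Evaluating at (u, v) = (4, -3*pi/4):
  L = 0, M = -2*sqrt(5)/5, N = 0.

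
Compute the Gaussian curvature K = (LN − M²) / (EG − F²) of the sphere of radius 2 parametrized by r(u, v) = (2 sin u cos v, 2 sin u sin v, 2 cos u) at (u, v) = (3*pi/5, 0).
K = 1/4

Coefficients of the first fundamental form: E = 4, F = 0, G = 4*sin(u)^2.
Coefficients of the second fundamental form: L = -2*sin(u)/Abs(sin(u)), M = 0, N = -2*sin(u)^3/Abs(sin(u)).
Assemble K = (LN − M²)/(EG − F²) = 1/4. At (u, v) = (3*pi/5, 0): K = 1/4.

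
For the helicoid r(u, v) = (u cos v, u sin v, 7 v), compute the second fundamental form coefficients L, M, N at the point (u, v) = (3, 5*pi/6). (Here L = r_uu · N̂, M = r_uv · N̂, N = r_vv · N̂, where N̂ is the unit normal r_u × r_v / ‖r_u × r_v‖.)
L = 0;  M = -7*sqrt(58)/58;  N = 0

Compute the unit normal N̂(u, v) = (7*sin(v)/sqrt(u^2 + 49), -7*cos(v)/sqrt(u^2 + 49), u/sqrt(u^2 + 49)), and the second partials r_uu, r_uv, r_vv. Take dot products:
  L(u, v) = r_uu · N̂ = 0,
  M(u, v) = r_uv · N̂ = -7/sqrt(u^2 + 49),
  N(u, v) = r_vv · N̂ = 0.
Evaluating at (u, v) = (3, 5*pi/6):
  L = 0, M = -7*sqrt(58)/58, N = 0.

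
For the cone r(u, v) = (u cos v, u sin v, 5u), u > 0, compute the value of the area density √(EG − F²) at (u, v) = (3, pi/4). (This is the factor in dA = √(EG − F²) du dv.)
√(EG − F²)|_{(3, pi/4)} = 3*sqrt(26)

E = 26, F = 0, G = u^2, so EG − F² = 26*u^2. Taking the positive square root: √(EG − F²) = sqrt(26)*Abs(u). At (u, v) = (3, pi/4): 3*sqrt(26).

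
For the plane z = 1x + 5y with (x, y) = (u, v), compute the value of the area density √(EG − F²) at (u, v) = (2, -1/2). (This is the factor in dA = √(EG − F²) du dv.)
√(EG − F²)|_{(2, -1/2)} = 3*sqrt(3)

E = 2, F = 5, G = 26, so EG − F² = 27. Taking the positive square root: √(EG − F²) = 3*sqrt(3). At (u, v) = (2, -1/2): 3*sqrt(3).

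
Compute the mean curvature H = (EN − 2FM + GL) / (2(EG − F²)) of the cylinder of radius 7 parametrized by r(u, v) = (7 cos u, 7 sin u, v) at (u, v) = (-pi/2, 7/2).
H = -1/14

With E = 49, F = 0, G = 1, L = -7, M = 0, N = 0, assemble
  H = (EN − 2FM + GL) / (2(EG − F²)) = -1/14.
At (u, v) = (-pi/2, 7/2): H = -1/14.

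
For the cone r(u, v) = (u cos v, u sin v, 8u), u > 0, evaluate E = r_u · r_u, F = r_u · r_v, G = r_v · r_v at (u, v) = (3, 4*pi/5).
E = 65;  F = 0;  G = 9

Partials: r_u = (cos(v), sin(v), 8), r_v = (-u*sin(v), u*cos(v), 0). As functions of (u, v):
  E = r_u · r_u = 65,
  F = r_u · r_v = 0,
  G = r_v · r_v = u^2.
Evaluating at (u, v) = (3, 4*pi/5): E = 65, F = 0, G = 9.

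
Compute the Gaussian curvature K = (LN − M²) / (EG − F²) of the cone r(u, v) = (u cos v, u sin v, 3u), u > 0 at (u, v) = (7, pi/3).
K = 0

Coefficients of the first fundamental form: E = 10, F = 0, G = u^2.
Coefficients of the second fundamental form: L = 0, M = 0, N = 3*sqrt(10)*u^2/(10*Abs(u)).
Assemble K = (LN − M²)/(EG − F²) = 0. At (u, v) = (7, pi/3): K = 0.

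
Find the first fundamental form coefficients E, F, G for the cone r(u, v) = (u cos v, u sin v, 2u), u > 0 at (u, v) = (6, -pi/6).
E = 5;  F = 0;  G = 36

Partials: r_u = (cos(v), sin(v), 2), r_v = (-u*sin(v), u*cos(v), 0). As functions of (u, v):
  E = r_u · r_u = 5,
  F = r_u · r_v = 0,
  G = r_v · r_v = u^2.
Evaluating at (u, v) = (6, -pi/6): E = 5, F = 0, G = 36.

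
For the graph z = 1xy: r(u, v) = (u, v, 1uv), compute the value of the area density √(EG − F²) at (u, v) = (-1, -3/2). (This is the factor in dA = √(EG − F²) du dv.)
√(EG − F²)|_{(-1, -3/2)} = sqrt(17)/2

E = v^2 + 1, F = u*v, G = u^2 + 1, so EG − F² = u^2 + v^2 + 1. Taking the positive square root: √(EG − F²) = sqrt(u^2 + v^2 + 1). At (u, v) = (-1, -3/2): sqrt(17)/2.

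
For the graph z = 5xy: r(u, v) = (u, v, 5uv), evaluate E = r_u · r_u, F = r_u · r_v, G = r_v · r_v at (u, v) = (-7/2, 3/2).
E = 229/4;  F = -525/4;  G = 1229/4

Partials: r_u = (1, 0, 5*v), r_v = (0, 1, 5*u). As functions of (u, v):
  E = r_u · r_u = 25*v^2 + 1,
  F = r_u · r_v = 25*u*v,
  G = r_v · r_v = 25*u^2 + 1.
Evaluating at (u, v) = (-7/2, 3/2): E = 229/4, F = -525/4, G = 1229/4.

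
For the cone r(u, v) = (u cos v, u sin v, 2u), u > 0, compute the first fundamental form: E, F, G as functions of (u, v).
E = 5;  F = 0;  G = u^2

Compute partials: r_u = (cos(v), sin(v), 2), r_v = (-u*sin(v), u*cos(v), 0). Then
  E = r_u · r_u = 5,
  F = r_u · r_v = 0,
  G = r_v · r_v = u^2.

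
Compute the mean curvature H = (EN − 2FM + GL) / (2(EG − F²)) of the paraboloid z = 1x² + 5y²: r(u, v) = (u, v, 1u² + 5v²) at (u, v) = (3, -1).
H = 286*sqrt(137)/18769

With E = 4*u^2 + 1, F = 20*u*v, G = 100*v^2 + 1, L = 2/sqrt(4*u^2 + 100*v^2 + 1), M = 0, N = 10/sqrt(4*u^2 + 100*v^2 + 1), assemble
  H = (EN − 2FM + GL) / (2(EG − F²)) = 2*(10*u^2 + 50*v^2 + 3)/(4*u^2 + 100*v^2 + 1)^(3/2).
At (u, v) = (3, -1): H = 286*sqrt(137)/18769.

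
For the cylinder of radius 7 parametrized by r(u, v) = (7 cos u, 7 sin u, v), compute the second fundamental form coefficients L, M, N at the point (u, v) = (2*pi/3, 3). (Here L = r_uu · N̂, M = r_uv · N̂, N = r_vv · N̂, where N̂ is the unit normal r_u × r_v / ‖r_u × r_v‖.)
L = -7;  M = 0;  N = 0

Compute the unit normal N̂(u, v) = (cos(u), sin(u), 0), and the second partials r_uu, r_uv, r_vv. Take dot products:
  L(u, v) = r_uu · N̂ = -7,
  M(u, v) = r_uv · N̂ = 0,
  N(u, v) = r_vv · N̂ = 0.
Evaluating at (u, v) = (2*pi/3, 3):
  L = -7, M = 0, N = 0.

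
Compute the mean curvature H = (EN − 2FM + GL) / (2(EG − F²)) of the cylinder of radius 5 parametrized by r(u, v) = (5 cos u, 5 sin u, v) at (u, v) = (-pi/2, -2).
H = -1/10

With E = 25, F = 0, G = 1, L = -5, M = 0, N = 0, assemble
  H = (EN − 2FM + GL) / (2(EG − F²)) = -1/10.
At (u, v) = (-pi/2, -2): H = -1/10.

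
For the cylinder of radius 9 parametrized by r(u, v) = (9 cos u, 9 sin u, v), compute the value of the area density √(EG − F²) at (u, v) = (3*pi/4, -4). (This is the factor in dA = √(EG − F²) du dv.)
√(EG − F²)|_{(3*pi/4, -4)} = 9

E = 81, F = 0, G = 1, so EG − F² = 81. Taking the positive square root: √(EG − F²) = 9. At (u, v) = (3*pi/4, -4): 9.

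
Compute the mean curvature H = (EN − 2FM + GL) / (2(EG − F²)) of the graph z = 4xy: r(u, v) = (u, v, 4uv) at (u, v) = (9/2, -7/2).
H = 1008*sqrt(521)/271441

With E = 16*v^2 + 1, F = 16*u*v, G = 16*u^2 + 1, L = 0, M = 4/sqrt(16*u^2 + 16*v^2 + 1), N = 0, assemble
  H = (EN − 2FM + GL) / (2(EG − F²)) = -64*u*v/(16*u^2 + 16*v^2 + 1)^(3/2).
At (u, v) = (9/2, -7/2): H = 1008*sqrt(521)/271441.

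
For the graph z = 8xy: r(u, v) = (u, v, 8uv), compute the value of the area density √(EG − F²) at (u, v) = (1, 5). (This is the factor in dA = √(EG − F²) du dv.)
√(EG − F²)|_{(1, 5)} = 3*sqrt(185)

E = 64*v^2 + 1, F = 64*u*v, G = 64*u^2 + 1, so EG − F² = 64*u^2 + 64*v^2 + 1. Taking the positive square root: √(EG − F²) = sqrt(64*u^2 + 64*v^2 + 1). At (u, v) = (1, 5): 3*sqrt(185).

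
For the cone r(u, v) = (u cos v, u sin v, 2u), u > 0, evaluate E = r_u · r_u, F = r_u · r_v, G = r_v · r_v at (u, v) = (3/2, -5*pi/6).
E = 5;  F = 0;  G = 9/4

Partials: r_u = (cos(v), sin(v), 2), r_v = (-u*sin(v), u*cos(v), 0). As functions of (u, v):
  E = r_u · r_u = 5,
  F = r_u · r_v = 0,
  G = r_v · r_v = u^2.
Evaluating at (u, v) = (3/2, -5*pi/6): E = 5, F = 0, G = 9/4.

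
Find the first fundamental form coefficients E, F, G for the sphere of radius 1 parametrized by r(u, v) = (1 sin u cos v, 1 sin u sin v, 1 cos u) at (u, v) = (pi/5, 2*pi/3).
E = 1;  F = 0;  G = 5/8 - sqrt(5)/8

Partials: r_u = (cos(u)*cos(v), sin(v)*cos(u), -sin(u)), r_v = (-sin(u)*sin(v), sin(u)*cos(v), 0). As functions of (u, v):
  E = r_u · r_u = 1,
  F = r_u · r_v = 0,
  G = r_v · r_v = sin(u)^2.
Evaluating at (u, v) = (pi/5, 2*pi/3): E = 1, F = 0, G = 5/8 - sqrt(5)/8.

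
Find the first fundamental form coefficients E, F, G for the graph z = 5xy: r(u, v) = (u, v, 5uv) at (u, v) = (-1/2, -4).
E = 401;  F = 50;  G = 29/4

Partials: r_u = (1, 0, 5*v), r_v = (0, 1, 5*u). As functions of (u, v):
  E = r_u · r_u = 25*v^2 + 1,
  F = r_u · r_v = 25*u*v,
  G = r_v · r_v = 25*u^2 + 1.
Evaluating at (u, v) = (-1/2, -4): E = 401, F = 50, G = 29/4.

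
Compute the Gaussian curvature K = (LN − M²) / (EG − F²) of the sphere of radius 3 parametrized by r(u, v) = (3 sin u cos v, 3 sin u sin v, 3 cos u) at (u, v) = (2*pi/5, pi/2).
K = 1/9

Coefficients of the first fundamental form: E = 9, F = 0, G = 9*sin(u)^2.
Coefficients of the second fundamental form: L = -3*sin(u)/Abs(sin(u)), M = 0, N = -3*sin(u)^3/Abs(sin(u)).
Assemble K = (LN − M²)/(EG − F²) = 1/9. At (u, v) = (2*pi/5, pi/2): K = 1/9.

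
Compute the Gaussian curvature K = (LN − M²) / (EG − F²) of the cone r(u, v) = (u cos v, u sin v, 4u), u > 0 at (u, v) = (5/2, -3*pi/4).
K = 0

Coefficients of the first fundamental form: E = 17, F = 0, G = u^2.
Coefficients of the second fundamental form: L = 0, M = 0, N = 4*sqrt(17)*u^2/(17*Abs(u)).
Assemble K = (LN − M²)/(EG − F²) = 0. At (u, v) = (5/2, -3*pi/4): K = 0.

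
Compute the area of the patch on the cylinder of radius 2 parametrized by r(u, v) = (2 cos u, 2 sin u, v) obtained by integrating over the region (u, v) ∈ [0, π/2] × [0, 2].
Area = 2*pi

Area = ∫∫ √(EG − F²) du dv with √(EG − F²) = 2. Integrating over [0, π/2] × [0, 2] gives 2*pi.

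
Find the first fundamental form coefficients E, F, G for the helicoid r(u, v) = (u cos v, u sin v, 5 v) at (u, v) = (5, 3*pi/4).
E = 1;  F = 0;  G = 50

Partials: r_u = (cos(v), sin(v), 0), r_v = (-u*sin(v), u*cos(v), 5). As functions of (u, v):
  E = r_u · r_u = 1,
  F = r_u · r_v = 0,
  G = r_v · r_v = u^2 + 25.
Evaluating at (u, v) = (5, 3*pi/4): E = 1, F = 0, G = 50.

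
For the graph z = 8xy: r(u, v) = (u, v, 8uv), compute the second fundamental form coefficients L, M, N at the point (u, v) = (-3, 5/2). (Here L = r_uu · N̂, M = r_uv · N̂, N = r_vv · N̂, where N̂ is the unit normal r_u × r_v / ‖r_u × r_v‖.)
L = 0;  M = 8*sqrt(977)/977;  N = 0

Compute the unit normal N̂(u, v) = (-8*v/sqrt(64*u^2 + 64*v^2 + 1), -8*u/sqrt(64*u^2 + 64*v^2 + 1), 1/sqrt(64*u^2 + 64*v^2 + 1)), and the second partials r_uu, r_uv, r_vv. Take dot products:
  L(u, v) = r_uu · N̂ = 0,
  M(u, v) = r_uv · N̂ = 8/sqrt(64*u^2 + 64*v^2 + 1),
  N(u, v) = r_vv · N̂ = 0.
Evaluating at (u, v) = (-3, 5/2):
  L = 0, M = 8*sqrt(977)/977, N = 0.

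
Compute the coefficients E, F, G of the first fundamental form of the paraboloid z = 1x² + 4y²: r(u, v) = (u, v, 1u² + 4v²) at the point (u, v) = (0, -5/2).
E = 1;  F = 0;  G = 401

Partials: r_u = (1, 0, 2*u), r_v = (0, 1, 8*v). As functions of (u, v):
  E = r_u · r_u = 4*u^2 + 1,
  F = r_u · r_v = 16*u*v,
  G = r_v · r_v = 64*v^2 + 1.
Evaluating at (u, v) = (0, -5/2): E = 1, F = 0, G = 401.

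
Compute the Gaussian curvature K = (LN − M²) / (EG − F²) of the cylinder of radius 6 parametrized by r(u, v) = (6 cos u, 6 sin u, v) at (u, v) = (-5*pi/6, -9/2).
K = 0

Coefficients of the first fundamental form: E = 36, F = 0, G = 1.
Coefficients of the second fundamental form: L = -6, M = 0, N = 0.
Assemble K = (LN − M²)/(EG − F²) = 0. At (u, v) = (-5*pi/6, -9/2): K = 0.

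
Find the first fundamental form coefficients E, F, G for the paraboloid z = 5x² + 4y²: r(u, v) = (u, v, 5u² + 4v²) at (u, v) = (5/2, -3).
E = 626;  F = -600;  G = 577

Partials: r_u = (1, 0, 10*u), r_v = (0, 1, 8*v). As functions of (u, v):
  E = r_u · r_u = 100*u^2 + 1,
  F = r_u · r_v = 80*u*v,
  G = r_v · r_v = 64*v^2 + 1.
Evaluating at (u, v) = (5/2, -3): E = 626, F = -600, G = 577.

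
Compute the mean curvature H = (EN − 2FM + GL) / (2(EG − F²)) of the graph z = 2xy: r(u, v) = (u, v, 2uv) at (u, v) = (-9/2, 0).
H = 0

With E = 4*v^2 + 1, F = 4*u*v, G = 4*u^2 + 1, L = 0, M = 2/sqrt(4*u^2 + 4*v^2 + 1), N = 0, assemble
  H = (EN − 2FM + GL) / (2(EG − F²)) = -8*u*v/(4*u^2 + 4*v^2 + 1)^(3/2).
At (u, v) = (-9/2, 0): H = 0.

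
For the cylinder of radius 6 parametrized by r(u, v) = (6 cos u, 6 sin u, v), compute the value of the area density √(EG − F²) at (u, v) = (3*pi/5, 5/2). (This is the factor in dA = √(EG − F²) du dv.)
√(EG − F²)|_{(3*pi/5, 5/2)} = 6

E = 36, F = 0, G = 1, so EG − F² = 36. Taking the positive square root: √(EG − F²) = 6. At (u, v) = (3*pi/5, 5/2): 6.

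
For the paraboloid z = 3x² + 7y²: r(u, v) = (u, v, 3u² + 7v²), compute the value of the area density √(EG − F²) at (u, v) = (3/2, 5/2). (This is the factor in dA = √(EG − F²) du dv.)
√(EG − F²)|_{(3/2, 5/2)} = sqrt(1307)

E = 36*u^2 + 1, F = 84*u*v, G = 196*v^2 + 1, so EG − F² = 36*u^2 + 196*v^2 + 1. Taking the positive square root: √(EG − F²) = sqrt(36*u^2 + 196*v^2 + 1). At (u, v) = (3/2, 5/2): sqrt(1307).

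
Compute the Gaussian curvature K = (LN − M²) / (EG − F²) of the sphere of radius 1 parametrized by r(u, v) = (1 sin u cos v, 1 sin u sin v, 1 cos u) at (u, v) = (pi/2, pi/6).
K = 1

Coefficients of the first fundamental form: E = 1, F = 0, G = sin(u)^2.
Coefficients of the second fundamental form: L = -sin(u)/Abs(sin(u)), M = 0, N = -sin(u)^3/Abs(sin(u)).
Assemble K = (LN − M²)/(EG − F²) = 1. At (u, v) = (pi/2, pi/6): K = 1.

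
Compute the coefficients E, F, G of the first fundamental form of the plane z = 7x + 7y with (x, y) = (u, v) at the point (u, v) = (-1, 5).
E = 50;  F = 49;  G = 50

Partials: r_u = (1, 0, 7), r_v = (0, 1, 7). As functions of (u, v):
  E = r_u · r_u = 50,
  F = r_u · r_v = 49,
  G = r_v · r_v = 50.
Evaluating at (u, v) = (-1, 5): E = 50, F = 49, G = 50.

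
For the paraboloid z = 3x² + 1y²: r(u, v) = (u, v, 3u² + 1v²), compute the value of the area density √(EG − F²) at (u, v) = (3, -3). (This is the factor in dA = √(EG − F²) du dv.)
√(EG − F²)|_{(3, -3)} = 19

E = 36*u^2 + 1, F = 12*u*v, G = 4*v^2 + 1, so EG − F² = 36*u^2 + 4*v^2 + 1. Taking the positive square root: √(EG − F²) = sqrt(36*u^2 + 4*v^2 + 1). At (u, v) = (3, -3): 19.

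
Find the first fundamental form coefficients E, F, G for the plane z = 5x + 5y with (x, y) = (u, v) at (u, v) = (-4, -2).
E = 26;  F = 25;  G = 26

Partials: r_u = (1, 0, 5), r_v = (0, 1, 5). As functions of (u, v):
  E = r_u · r_u = 26,
  F = r_u · r_v = 25,
  G = r_v · r_v = 26.
Evaluating at (u, v) = (-4, -2): E = 26, F = 25, G = 26.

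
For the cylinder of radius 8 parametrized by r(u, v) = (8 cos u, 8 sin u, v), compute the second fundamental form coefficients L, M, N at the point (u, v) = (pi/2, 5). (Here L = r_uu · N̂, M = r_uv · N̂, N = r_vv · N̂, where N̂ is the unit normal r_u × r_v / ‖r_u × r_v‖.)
L = -8;  M = 0;  N = 0

Compute the unit normal N̂(u, v) = (cos(u), sin(u), 0), and the second partials r_uu, r_uv, r_vv. Take dot products:
  L(u, v) = r_uu · N̂ = -8,
  M(u, v) = r_uv · N̂ = 0,
  N(u, v) = r_vv · N̂ = 0.
Evaluating at (u, v) = (pi/2, 5):
  L = -8, M = 0, N = 0.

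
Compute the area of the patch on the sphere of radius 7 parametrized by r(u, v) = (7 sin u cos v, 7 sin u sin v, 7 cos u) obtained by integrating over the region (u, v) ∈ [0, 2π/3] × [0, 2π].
Area = 147*pi

Area = ∫∫ √(EG − F²) du dv with √(EG − F²) = 49*Abs(sin(u)). Integrating over [0, 2π/3] × [0, 2π] gives 147*pi.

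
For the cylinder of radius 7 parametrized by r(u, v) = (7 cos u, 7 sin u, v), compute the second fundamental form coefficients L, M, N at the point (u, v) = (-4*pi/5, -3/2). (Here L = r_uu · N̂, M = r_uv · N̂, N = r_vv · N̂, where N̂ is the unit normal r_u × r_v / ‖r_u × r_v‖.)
L = -7;  M = 0;  N = 0

Compute the unit normal N̂(u, v) = (cos(u), sin(u), 0), and the second partials r_uu, r_uv, r_vv. Take dot products:
  L(u, v) = r_uu · N̂ = -7,
  M(u, v) = r_uv · N̂ = 0,
  N(u, v) = r_vv · N̂ = 0.
Evaluating at (u, v) = (-4*pi/5, -3/2):
  L = -7, M = 0, N = 0.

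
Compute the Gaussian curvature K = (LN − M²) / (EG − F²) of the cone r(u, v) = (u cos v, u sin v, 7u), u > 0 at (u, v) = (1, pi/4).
K = 0

Coefficients of the first fundamental form: E = 50, F = 0, G = u^2.
Coefficients of the second fundamental form: L = 0, M = 0, N = 7*sqrt(2)*u^2/(10*Abs(u)).
Assemble K = (LN − M²)/(EG − F²) = 0. At (u, v) = (1, pi/4): K = 0.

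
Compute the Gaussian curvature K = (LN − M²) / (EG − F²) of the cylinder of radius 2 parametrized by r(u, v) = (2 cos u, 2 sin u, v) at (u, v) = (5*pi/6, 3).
K = 0

Coefficients of the first fundamental form: E = 4, F = 0, G = 1.
Coefficients of the second fundamental form: L = -2, M = 0, N = 0.
Assemble K = (LN − M²)/(EG − F²) = 0. At (u, v) = (5*pi/6, 3): K = 0.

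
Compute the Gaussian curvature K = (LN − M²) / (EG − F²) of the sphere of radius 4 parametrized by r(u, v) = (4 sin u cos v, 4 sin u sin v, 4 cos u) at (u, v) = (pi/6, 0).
K = 1/16

Coefficients of the first fundamental form: E = 16, F = 0, G = 16*sin(u)^2.
Coefficients of the second fundamental form: L = -4*sin(u)/Abs(sin(u)), M = 0, N = -4*sin(u)^3/Abs(sin(u)).
Assemble K = (LN − M²)/(EG − F²) = 1/16. At (u, v) = (pi/6, 0): K = 1/16.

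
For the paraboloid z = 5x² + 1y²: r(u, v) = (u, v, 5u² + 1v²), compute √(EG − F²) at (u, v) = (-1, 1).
√(EG − F²)|_{(-1, 1)} = sqrt(105)

E = 100*u^2 + 1, F = 20*u*v, G = 4*v^2 + 1; EG − F² = 100*u^2 + 4*v^2 + 1; √(EG − F²) = sqrt(100*u^2 + 4*v^2 + 1). At the given point: sqrt(105).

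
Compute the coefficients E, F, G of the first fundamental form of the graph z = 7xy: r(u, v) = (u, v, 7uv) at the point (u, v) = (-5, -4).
E = 785;  F = 980;  G = 1226

Partials: r_u = (1, 0, 7*v), r_v = (0, 1, 7*u). As functions of (u, v):
  E = r_u · r_u = 49*v^2 + 1,
  F = r_u · r_v = 49*u*v,
  G = r_v · r_v = 49*u^2 + 1.
Evaluating at (u, v) = (-5, -4): E = 785, F = 980, G = 1226.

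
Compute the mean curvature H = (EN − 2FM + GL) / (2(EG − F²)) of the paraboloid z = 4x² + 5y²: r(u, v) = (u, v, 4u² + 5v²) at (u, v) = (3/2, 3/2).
H = 1629*sqrt(370)/136900

With E = 64*u^2 + 1, F = 80*u*v, G = 100*v^2 + 1, L = 8/sqrt(64*u^2 + 100*v^2 + 1), M = 0, N = 10/sqrt(64*u^2 + 100*v^2 + 1), assemble
  H = (EN − 2FM + GL) / (2(EG − F²)) = (320*u^2 + 400*v^2 + 9)/(64*u^2 + 100*v^2 + 1)^(3/2).
At (u, v) = (3/2, 3/2): H = 1629*sqrt(370)/136900.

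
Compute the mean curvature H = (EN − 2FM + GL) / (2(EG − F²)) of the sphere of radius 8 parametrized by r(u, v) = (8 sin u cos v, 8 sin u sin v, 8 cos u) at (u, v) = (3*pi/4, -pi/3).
H = -1/8

With E = 64, F = 0, G = 64*sin(u)^2, L = -8*sin(u)/Abs(sin(u)), M = 0, N = -8*sin(u)^3/Abs(sin(u)), assemble
  H = (EN − 2FM + GL) / (2(EG − F²)) = -sin(u)/(8*Abs(sin(u))).
At (u, v) = (3*pi/4, -pi/3): H = -1/8.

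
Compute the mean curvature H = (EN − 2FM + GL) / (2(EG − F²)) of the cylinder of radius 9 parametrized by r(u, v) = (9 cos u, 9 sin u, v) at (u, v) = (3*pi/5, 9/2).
H = -1/18

With E = 81, F = 0, G = 1, L = -9, M = 0, N = 0, assemble
  H = (EN − 2FM + GL) / (2(EG − F²)) = -1/18.
At (u, v) = (3*pi/5, 9/2): H = -1/18.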